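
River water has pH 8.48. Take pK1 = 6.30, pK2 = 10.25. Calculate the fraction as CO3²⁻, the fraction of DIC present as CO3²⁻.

α₂ = 0.0166

α₂ = 1 / (1 + [H⁺]/K2 + [H⁺]²/(K1K2)) = 1 / (1 + 10^+1.77 + 10^-0.41)
   = 1 / (1 + 58.884 + 0.38905) = 1/60.273 = 0.01659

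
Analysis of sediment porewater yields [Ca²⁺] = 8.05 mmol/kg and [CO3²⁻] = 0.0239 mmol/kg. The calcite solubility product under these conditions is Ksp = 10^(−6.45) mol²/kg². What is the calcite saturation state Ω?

Ω = 0.542

Ksp = 10^(−6.45) = 3.548×10^-7
Ω = [Ca²⁺][CO3²⁻]/Ksp = (8.05×10^-3)(0.0239×10^-3) / 3.548×10^-7 = 0.542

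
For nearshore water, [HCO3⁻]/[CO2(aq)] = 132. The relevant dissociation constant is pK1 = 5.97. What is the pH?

From K1 = [H⁺][HCO3⁻]/[CO2(aq)]:  pH = pK1 + log₁₀([HCO3⁻]/[CO2(aq)])
log₁₀(132) = +2.121
pH = 5.97 + (+2.121) = 8.09

pH = 8.09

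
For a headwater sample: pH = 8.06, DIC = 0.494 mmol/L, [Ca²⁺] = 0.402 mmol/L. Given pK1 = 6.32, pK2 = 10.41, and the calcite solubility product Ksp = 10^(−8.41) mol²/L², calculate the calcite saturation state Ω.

Ω = 0.223

α₂ = 1 / (1 + [H⁺]/K2 + [H⁺]²/(K1K2)) = 1 / (1 + 10^+2.35 + 10^+0.61)
   = 1 / (1 + 223.87 + 4.0738) = 1/228.95 = 0.004368
[CO3²⁻] = α₂ × DIC = 0.004368 × 0.494 = 0.002158 mmol/L = 2.158 μmol/L
Ksp = 10^(−8.41) = 3.890×10^-9
Ω = [Ca²⁺][CO3²⁻]/Ksp = (0.402×10^-3)(2.158×10^-6) / 3.890×10^-9 = 0.223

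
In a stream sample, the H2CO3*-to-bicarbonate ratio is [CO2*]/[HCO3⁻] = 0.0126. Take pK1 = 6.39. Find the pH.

From K1 = [H⁺][HCO3⁻]/[CO2*]:  pH = pK1 − log₁₀([CO2*]/[HCO3⁻])
log₁₀(0.0126) = -1.900
pH = 6.39 − (-1.900) = 8.29

pH = 8.29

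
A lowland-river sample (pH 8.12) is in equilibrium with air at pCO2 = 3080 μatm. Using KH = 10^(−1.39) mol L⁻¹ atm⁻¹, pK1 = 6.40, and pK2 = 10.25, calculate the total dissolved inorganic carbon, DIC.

[CO2*] = KH · pCO2 = 10^(−1.39) × 3080×10^-6 = 1.255×10^-4 mol/L
α₀ = 1/(1 + K1/[H⁺] + K1K2/[H⁺]²) = 1/(1 + 10^+1.72 + 10^-0.41) = 0.01856
DIC = [CO2*]/α₀ = 1.255×10^-4 / 0.01856 = 6.76 mmol/L

DIC = 6.76 mmol/L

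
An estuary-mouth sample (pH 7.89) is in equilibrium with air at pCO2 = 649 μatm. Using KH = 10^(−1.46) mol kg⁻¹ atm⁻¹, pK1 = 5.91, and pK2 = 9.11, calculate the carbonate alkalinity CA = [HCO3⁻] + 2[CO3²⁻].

[CO2*] = KH · pCO2 = 10^(−1.46) × 649×10^-6 = 2.250×10^-5 mol/kg
α₀ = 1/(1 + K1/[H⁺] + K1K2/[H⁺]²) = 1/(1 + 10^+1.98 + 10^+0.76) = 0.009780
DIC = [CO2*]/α₀ = 2.250×10^-5 / 0.009780 = 2.301 mmol/kg
CA = (α₁ + 2α₂)·DIC = (0.9339 + 2×0.05628) × 2.301 = 2.41 mmol/kg

CA = 2.41 mmol/kg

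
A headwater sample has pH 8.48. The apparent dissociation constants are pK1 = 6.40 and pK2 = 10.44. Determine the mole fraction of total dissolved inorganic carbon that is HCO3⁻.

α₁ = 1 / (1 + [H⁺]/K1 + K2/[H⁺]) = 1 / (1 + 10^-2.08 + 10^-1.96)
   = 1 / (1 + 0.0083176 + 0.010965) = 1/1.0193 = 0.9811

α₁ = 0.981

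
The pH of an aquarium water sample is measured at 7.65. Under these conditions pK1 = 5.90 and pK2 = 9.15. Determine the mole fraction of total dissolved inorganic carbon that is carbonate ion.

α₂ = 1 / (1 + [H⁺]/K2 + [H⁺]²/(K1K2)) = 1 / (1 + 10^+1.50 + 10^-0.25)
   = 1 / (1 + 31.623 + 0.56234) = 1/33.185 = 0.03013

α₂ = 0.0301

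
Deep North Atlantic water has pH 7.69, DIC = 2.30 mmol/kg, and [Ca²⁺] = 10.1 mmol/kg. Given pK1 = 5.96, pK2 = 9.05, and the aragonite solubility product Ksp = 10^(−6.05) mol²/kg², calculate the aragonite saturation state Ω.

α₂ = 1 / (1 + [H⁺]/K2 + [H⁺]²/(K1K2)) = 1 / (1 + 10^+1.36 + 10^-0.37)
   = 1 / (1 + 22.909 + 0.42658) = 1/24.335 = 0.04109
[CO3²⁻] = α₂ × DIC = 0.04109 × 2.30 = 0.09451 mmol/kg
Ksp = 10^(−6.05) = 8.913×10^-7
Ω = [Ca²⁺][CO3²⁻]/Ksp = (10.1×10^-3)(9.451×10^-5) / 8.913×10^-7 = 1.07

Ω = 1.07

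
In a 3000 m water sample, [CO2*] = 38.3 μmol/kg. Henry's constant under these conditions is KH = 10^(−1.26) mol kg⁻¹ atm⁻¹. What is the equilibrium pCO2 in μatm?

pCO2 = 697 μatm

KH = 10^(−1.26) = 5.495×10^-2 mol kg⁻¹ atm⁻¹
pCO2 = [CO2*]/KH = 38.3×10^-6 / 5.495×10^-2 = 6.97×10^-4 atm = 697 μatm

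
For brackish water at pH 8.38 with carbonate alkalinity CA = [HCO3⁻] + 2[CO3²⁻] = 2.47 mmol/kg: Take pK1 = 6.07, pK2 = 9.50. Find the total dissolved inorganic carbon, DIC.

DIC = 2.32 mmol/kg

CA = [HCO3⁻] + 2[CO3²⁻] = (α₁ + 2α₂)·DIC
At pH 8.38: [H⁺]/K1 = 10^-2.31 = 0.0048978, K2/[H⁺] = 10^-1.12 = 0.075858
α₁ = 1/(1 + 0.0048978 + 0.075858) = 1/1.0808 = 0.9253; α₂ = α₁·K2/[H⁺] = 0.07019
α₁ + 2α₂ = 1.0657
DIC = CA / (α₁ + 2α₂) = 2.47 / 1.0657 = 2.32 mmol/kg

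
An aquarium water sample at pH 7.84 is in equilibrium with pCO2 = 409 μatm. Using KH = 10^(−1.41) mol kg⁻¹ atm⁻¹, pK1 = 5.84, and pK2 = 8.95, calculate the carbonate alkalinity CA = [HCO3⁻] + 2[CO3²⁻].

CA = 1.84 mmol/kg

[CO2*] = KH · pCO2 = 10^(−1.41) × 409×10^-6 = 1.591×10^-5 mol/kg
α₀ = 1/(1 + K1/[H⁺] + K1K2/[H⁺]²) = 1/(1 + 10^+2.00 + 10^+0.89) = 0.009194
DIC = [CO2*]/α₀ = 1.591×10^-5 / 0.009194 = 1.731 mmol/kg
CA = (α₁ + 2α₂)·DIC = (0.9194 + 2×0.07137) × 1.731 = 1.84 mmol/kg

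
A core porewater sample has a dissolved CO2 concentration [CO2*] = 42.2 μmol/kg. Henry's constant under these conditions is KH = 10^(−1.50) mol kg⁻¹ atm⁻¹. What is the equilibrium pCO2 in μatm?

KH = 10^(−1.50) = 3.162×10^-2 mol kg⁻¹ atm⁻¹
pCO2 = [CO2*]/KH = 42.2×10^-6 / 3.162×10^-2 = 1.33×10^-3 atm = 1330 μatm

pCO2 = 1330 μatm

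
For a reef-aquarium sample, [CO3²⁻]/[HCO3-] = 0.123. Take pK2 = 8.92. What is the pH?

From K2 = [H⁺][CO3²⁻]/[HCO3-]:  pH = pK2 + log₁₀([CO3²⁻]/[HCO3-])
log₁₀(0.123) = -0.910
pH = 8.92 + (-0.910) = 8.01

pH = 8.01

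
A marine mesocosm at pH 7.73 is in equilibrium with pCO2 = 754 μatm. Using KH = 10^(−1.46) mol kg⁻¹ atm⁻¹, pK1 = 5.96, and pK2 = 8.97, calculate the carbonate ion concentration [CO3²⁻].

[CO3²⁻] = 0.0886 mmol/kg

[CO2*] = KH · pCO2 = 10^(−1.46) × 754×10^-6 = 2.614×10^-5 mol/kg
α₀ = 1/(1 + K1/[H⁺] + K1K2/[H⁺]²) = 1/(1 + 10^+1.77 + 10^+0.53) = 0.01580
DIC = [CO2*]/α₀ = 2.614×10^-5 / 0.01580 = 1.654 mmol/kg
[CO3²⁻] = α₂·DIC; α₂ = 0.05355, so [CO3²⁻] = 0.05355 × 1.654 = 0.0886 mmol/kg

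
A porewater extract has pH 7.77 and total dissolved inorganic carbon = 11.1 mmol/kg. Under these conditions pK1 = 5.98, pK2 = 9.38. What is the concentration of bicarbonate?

α₁ = 1 / (1 + [H⁺]/K1 + K2/[H⁺]) = 1 / (1 + 10^-1.79 + 10^-1.61)
   = 1 / (1 + 0.016218 + 0.024547) = 1/1.0408 = 0.9608
[HCO3⁻] = α₁ × DIC = 0.9608 × 11.1 = 10.7 mmol/kg

[HCO3⁻] = 10.7 mmol/kg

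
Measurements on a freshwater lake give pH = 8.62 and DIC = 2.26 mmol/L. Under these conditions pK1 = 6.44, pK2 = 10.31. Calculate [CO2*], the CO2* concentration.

[CO2*] = 14.5 μmol/L

α₀ = 1 / (1 + K1/[H⁺] + K1K2/[H⁺]²) = 1 / (1 + 10^+2.18 + 10^+0.49)
   = 1 / (1 + 151.36 + 3.0903) = 1/155.45 = 0.006433
[CO2*] = α₀ × DIC = 0.006433 × 2.26 = 0.0145 mmol/L = 14.5 μmol/L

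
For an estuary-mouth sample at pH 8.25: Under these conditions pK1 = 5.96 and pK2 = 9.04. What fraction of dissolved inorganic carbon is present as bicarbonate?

α₁ = 1 / (1 + [H⁺]/K1 + K2/[H⁺]) = 1 / (1 + 10^-2.29 + 10^-0.79)
   = 1 / (1 + 0.0051286 + 0.16218) = 1/1.1673 = 0.8567

α₁ = 0.857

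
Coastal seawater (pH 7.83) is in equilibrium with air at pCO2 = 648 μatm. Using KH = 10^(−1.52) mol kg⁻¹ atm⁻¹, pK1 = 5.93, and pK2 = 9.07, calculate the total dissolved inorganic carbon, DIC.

[CO2*] = KH · pCO2 = 10^(−1.52) × 648×10^-6 = 1.957×10^-5 mol/kg
α₀ = 1/(1 + K1/[H⁺] + K1K2/[H⁺]²) = 1/(1 + 10^+1.90 + 10^+0.66) = 0.01176
DIC = [CO2*]/α₀ = 1.957×10^-5 / 0.01176 = 1.66 mmol/kg

DIC = 1.66 mmol/kg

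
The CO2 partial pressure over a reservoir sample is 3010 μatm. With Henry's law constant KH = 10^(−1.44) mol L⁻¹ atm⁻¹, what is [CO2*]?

[CO2*] = 109 μmol/L

KH = 10^(−1.44) = 3.631×10^-2 mol L⁻¹ atm⁻¹
[CO2*] = KH · pCO2 = 3.631×10^-2 × 3010×10^-6 atm = 1.09×10^-4 mol/L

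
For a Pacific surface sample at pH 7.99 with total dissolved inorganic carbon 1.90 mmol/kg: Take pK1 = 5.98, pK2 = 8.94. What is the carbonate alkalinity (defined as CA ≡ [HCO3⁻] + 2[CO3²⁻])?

CA = [HCO3⁻] + 2[CO3²⁻] = (α₁ + 2α₂)·DIC
At pH 7.99: [H⁺]/K1 = 10^-2.01 = 0.0097724, K2/[H⁺] = 10^-0.95 = 0.11220
α₁ = 1/(1 + 0.0097724 + 0.11220) = 1/1.1220 = 0.8913; α₂ = α₁·K2/[H⁺] = 0.1000
α₁ + 2α₂ = 1.0913
CA = 1.0913 × 1.90 = 2.07 mmol/kg

CA = 2.07 mmol/kg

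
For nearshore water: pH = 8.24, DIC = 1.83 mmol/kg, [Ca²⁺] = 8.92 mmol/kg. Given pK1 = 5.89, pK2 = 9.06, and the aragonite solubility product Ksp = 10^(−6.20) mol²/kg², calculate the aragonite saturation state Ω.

Ω = 3.39

α₂ = 1 / (1 + [H⁺]/K2 + [H⁺]²/(K1K2)) = 1 / (1 + 10^+0.82 + 10^-1.53)
   = 1 / (1 + 6.6069 + 0.029512) = 1/7.6364 = 0.1310
[CO3²⁻] = α₂ × DIC = 0.1310 × 1.83 = 0.2396 mmol/kg
Ksp = 10^(−6.20) = 6.310×10^-7
Ω = [Ca²⁺][CO3²⁻]/Ksp = (8.92×10^-3)(2.396×10^-4) / 6.310×10^-7 = 3.39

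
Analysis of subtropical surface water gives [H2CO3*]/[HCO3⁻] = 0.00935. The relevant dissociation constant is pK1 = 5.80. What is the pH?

pH = 7.83

From K1 = [H⁺][HCO3⁻]/[H2CO3*]:  pH = pK1 − log₁₀([H2CO3*]/[HCO3⁻])
log₁₀(0.00935) = -2.029
pH = 5.80 − (-2.029) = 7.83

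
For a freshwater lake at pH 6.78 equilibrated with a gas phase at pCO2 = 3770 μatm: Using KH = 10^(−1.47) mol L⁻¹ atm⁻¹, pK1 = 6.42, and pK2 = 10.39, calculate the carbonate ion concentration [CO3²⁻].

[CO2*] = KH · pCO2 = 10^(−1.47) × 3770×10^-6 = 1.277×10^-4 mol/L
α₀ = 1/(1 + K1/[H⁺] + K1K2/[H⁺]²) = 1/(1 + 10^+0.36 + 10^-3.25) = 0.3038
DIC = [CO2*]/α₀ = 1.277×10^-4 / 0.3038 = 0.4205 mmol/L
[CO3²⁻] = α₂·DIC; α₂ = 0.0001709, so [CO3²⁻] = 0.0001709 × 0.4205 = 7.18×10^-5 mmol/L = 0.0718 μmol/L

[CO3²⁻] = 0.0718 μmol/L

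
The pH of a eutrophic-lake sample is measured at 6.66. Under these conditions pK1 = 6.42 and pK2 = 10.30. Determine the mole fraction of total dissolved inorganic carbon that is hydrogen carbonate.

α₁ = 0.635

α₁ = 1 / (1 + [H⁺]/K1 + K2/[H⁺]) = 1 / (1 + 10^-0.24 + 10^-3.64)
   = 1 / (1 + 0.57544 + 0.00022909) = 1/1.5757 = 0.6347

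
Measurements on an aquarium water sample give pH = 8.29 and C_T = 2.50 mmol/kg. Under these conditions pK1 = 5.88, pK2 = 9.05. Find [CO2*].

α₀ = 1 / (1 + K1/[H⁺] + K1K2/[H⁺]²) = 1 / (1 + 10^+2.41 + 10^+1.65)
   = 1 / (1 + 257.04 + 44.668) = 1/302.71 = 0.003304
[CO2*] = α₀ × DIC = 0.003304 × 2.50 = 0.00826 mmol/kg = 8.26 μmol/kg

[CO2*] = 8.26 μmol/kg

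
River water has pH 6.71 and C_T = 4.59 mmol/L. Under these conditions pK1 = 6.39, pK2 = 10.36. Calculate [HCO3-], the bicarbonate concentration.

[HCO3⁻] = 3.10 mmol/L

α₁ = 1 / (1 + [H⁺]/K1 + K2/[H⁺]) = 1 / (1 + 10^-0.32 + 10^-3.65)
   = 1 / (1 + 0.47863 + 0.00022387) = 1/1.4789 = 0.6762
[HCO3⁻] = α₁ × DIC = 0.6762 × 4.59 = 3.10 mmol/L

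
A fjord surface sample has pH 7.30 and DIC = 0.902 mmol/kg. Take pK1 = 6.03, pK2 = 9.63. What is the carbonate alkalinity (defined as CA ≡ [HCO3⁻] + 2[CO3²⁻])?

CA = [HCO3⁻] + 2[CO3²⁻] = (α₁ + 2α₂)·DIC
At pH 7.30: [H⁺]/K1 = 10^-1.27 = 0.053703, K2/[H⁺] = 10^-2.33 = 0.0046774
α₁ = 1/(1 + 0.053703 + 0.0046774) = 1/1.0584 = 0.9448; α₂ = α₁·K2/[H⁺] = 0.004419
α₁ + 2α₂ = 0.9537
CA = 0.9537 × 0.902 = 0.860 mmol/kg

CA = 0.860 mmol/kg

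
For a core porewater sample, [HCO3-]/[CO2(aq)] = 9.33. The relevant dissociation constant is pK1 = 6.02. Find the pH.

pH = 6.99

From K1 = [H⁺][HCO3-]/[CO2(aq)]:  pH = pK1 + log₁₀([HCO3-]/[CO2(aq)])
log₁₀(9.33) = +0.970
pH = 6.02 + (+0.970) = 6.99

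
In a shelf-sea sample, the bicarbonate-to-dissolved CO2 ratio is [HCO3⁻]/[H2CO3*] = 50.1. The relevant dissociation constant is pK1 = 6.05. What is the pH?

pH = 7.75

From K1 = [H⁺][HCO3⁻]/[H2CO3*]:  pH = pK1 + log₁₀([HCO3⁻]/[H2CO3*])
log₁₀(50.1) = +1.700
pH = 6.05 + (+1.700) = 7.75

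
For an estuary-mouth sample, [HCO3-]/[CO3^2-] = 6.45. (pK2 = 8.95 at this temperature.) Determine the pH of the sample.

pH = 8.14

From K2 = [H⁺][CO3^2-]/[HCO3-]:  pH = pK2 − log₁₀([HCO3-]/[CO3^2-])
log₁₀(6.45) = +0.810
pH = 8.95 − (+0.810) = 8.14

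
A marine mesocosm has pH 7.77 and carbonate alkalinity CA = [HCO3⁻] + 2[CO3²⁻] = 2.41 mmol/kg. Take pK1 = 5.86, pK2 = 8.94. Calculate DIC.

DIC = 2.29 mmol/kg

CA = [HCO3⁻] + 2[CO3²⁻] = (α₁ + 2α₂)·DIC
At pH 7.77: [H⁺]/K1 = 10^-1.91 = 0.012303, K2/[H⁺] = 10^-1.17 = 0.067608
α₁ = 1/(1 + 0.012303 + 0.067608) = 1/1.0799 = 0.9260; α₂ = α₁·K2/[H⁺] = 0.06261
α₁ + 2α₂ = 1.0512
DIC = CA / (α₁ + 2α₂) = 2.41 / 1.0512 = 2.29 mmol/kg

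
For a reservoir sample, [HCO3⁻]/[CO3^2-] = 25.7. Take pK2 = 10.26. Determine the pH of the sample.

From K2 = [H⁺][CO3^2-]/[HCO3⁻]:  pH = pK2 − log₁₀([HCO3⁻]/[CO3^2-])
log₁₀(25.7) = +1.410
pH = 10.26 − (+1.410) = 8.85

pH = 8.85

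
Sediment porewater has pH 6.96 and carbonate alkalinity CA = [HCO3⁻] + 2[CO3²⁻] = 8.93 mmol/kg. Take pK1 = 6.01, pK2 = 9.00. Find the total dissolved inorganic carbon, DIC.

DIC = 9.83 mmol/kg

CA = [HCO3⁻] + 2[CO3²⁻] = (α₁ + 2α₂)·DIC
At pH 6.96: [H⁺]/K1 = 10^-0.95 = 0.11220, K2/[H⁺] = 10^-2.04 = 0.0091201
α₁ = 1/(1 + 0.11220 + 0.0091201) = 1/1.1213 = 0.8918; α₂ = α₁·K2/[H⁺] = 0.008133
α₁ + 2α₂ = 0.9081
DIC = CA / (α₁ + 2α₂) = 8.93 / 0.9081 = 9.83 mmol/kg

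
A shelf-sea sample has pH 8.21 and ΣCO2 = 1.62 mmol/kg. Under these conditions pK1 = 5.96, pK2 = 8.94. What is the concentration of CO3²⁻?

[CO3²⁻] = 0.253 mmol/kg

α₂ = 1 / (1 + [H⁺]/K2 + [H⁺]²/(K1K2)) = 1 / (1 + 10^+0.73 + 10^-1.52)
   = 1 / (1 + 5.3703 + 0.030200) = 1/6.4005 = 0.1562
[CO3²⁻] = α₂ × DIC = 0.1562 × 1.62 = 0.253 mmol/kg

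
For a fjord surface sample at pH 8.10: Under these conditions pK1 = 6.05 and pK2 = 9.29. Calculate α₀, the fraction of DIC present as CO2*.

α₀ = 0.00830

α₀ = 1 / (1 + K1/[H⁺] + K1K2/[H⁺]²) = 1 / (1 + 10^+2.05 + 10^+0.86)
   = 1 / (1 + 112.20 + 7.2444) = 1/120.45 = 0.008302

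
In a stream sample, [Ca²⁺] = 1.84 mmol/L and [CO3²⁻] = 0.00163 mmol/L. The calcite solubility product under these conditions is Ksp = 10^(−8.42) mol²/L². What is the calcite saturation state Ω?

Ω = 0.789

Ksp = 10^(−8.42) = 3.802×10^-9
Ω = [Ca²⁺][CO3²⁻]/Ksp = (1.84×10^-3)(0.00163×10^-3) / 3.802×10^-9 = 0.789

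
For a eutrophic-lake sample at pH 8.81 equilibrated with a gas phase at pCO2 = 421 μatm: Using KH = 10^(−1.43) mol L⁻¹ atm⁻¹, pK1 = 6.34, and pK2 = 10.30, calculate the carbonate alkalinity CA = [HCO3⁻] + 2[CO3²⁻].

[CO2*] = KH · pCO2 = 10^(−1.43) × 421×10^-6 = 1.564×10^-5 mol/L
α₀ = 1/(1 + K1/[H⁺] + K1K2/[H⁺]²) = 1/(1 + 10^+2.47 + 10^+0.98) = 0.003271
DIC = [CO2*]/α₀ = 1.564×10^-5 / 0.003271 = 4.781 mmol/L
CA = (α₁ + 2α₂)·DIC = (0.9655 + 2×0.03124) × 4.781 = 4.91 mmol/L

CA = 4.91 mmol/L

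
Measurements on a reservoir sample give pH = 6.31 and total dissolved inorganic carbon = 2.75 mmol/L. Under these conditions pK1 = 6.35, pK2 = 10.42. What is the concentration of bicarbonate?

[HCO3⁻] = 1.31 mmol/L

α₁ = 1 / (1 + [H⁺]/K1 + K2/[H⁺]) = 1 / (1 + 10^+0.04 + 10^-4.11)
   = 1 / (1 + 1.0965 + 7.7625×10^-5) = 1/2.0966 = 0.4770
[HCO3⁻] = α₁ × DIC = 0.4770 × 2.75 = 1.31 mmol/L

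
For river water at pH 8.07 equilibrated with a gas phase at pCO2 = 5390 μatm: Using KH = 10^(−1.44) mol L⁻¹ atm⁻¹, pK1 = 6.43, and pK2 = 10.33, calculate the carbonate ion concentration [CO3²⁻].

[CO2*] = KH · pCO2 = 10^(−1.44) × 5390×10^-6 = 1.957×10^-4 mol/L
α₀ = 1/(1 + K1/[H⁺] + K1K2/[H⁺]²) = 1/(1 + 10^+1.64 + 10^-0.62) = 0.02228
DIC = [CO2*]/α₀ = 1.957×10^-4 / 0.02228 = 8.785 mmol/L
[CO3²⁻] = α₂·DIC; α₂ = 0.005344, so [CO3²⁻] = 0.005344 × 8.785 = 0.0469 mmol/L

[CO3²⁻] = 0.0469 mmol/L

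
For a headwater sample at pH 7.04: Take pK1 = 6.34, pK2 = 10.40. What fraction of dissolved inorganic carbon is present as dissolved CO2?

α₀ = 0.166

α₀ = 1 / (1 + K1/[H⁺] + K1K2/[H⁺]²) = 1 / (1 + 10^+0.70 + 10^-2.66)
   = 1 / (1 + 5.0119 + 0.0021878) = 1/6.0141 = 0.1663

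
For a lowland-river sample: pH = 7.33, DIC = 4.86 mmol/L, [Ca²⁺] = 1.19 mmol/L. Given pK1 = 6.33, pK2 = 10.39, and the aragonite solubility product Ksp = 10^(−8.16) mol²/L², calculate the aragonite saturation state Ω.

Ω = 0.661

α₂ = 1 / (1 + [H⁺]/K2 + [H⁺]²/(K1K2)) = 1 / (1 + 10^+3.06 + 10^+2.06)
   = 1 / (1 + 1148.2 + 114.82) = 1/1264.0 = 0.0007912
[CO3²⁻] = α₂ × DIC = 0.0007912 × 4.86 = 0.003845 mmol/L = 3.845 μmol/L
Ksp = 10^(−8.16) = 6.918×10^-9
Ω = [Ca²⁺][CO3²⁻]/Ksp = (1.19×10^-3)(3.845×10^-6) / 6.918×10^-9 = 0.661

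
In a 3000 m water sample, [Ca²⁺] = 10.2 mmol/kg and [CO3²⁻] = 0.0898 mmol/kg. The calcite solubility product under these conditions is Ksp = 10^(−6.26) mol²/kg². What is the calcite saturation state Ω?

Ω = 1.67

Ksp = 10^(−6.26) = 5.495×10^-7
Ω = [Ca²⁺][CO3²⁻]/Ksp = (10.2×10^-3)(0.0898×10^-3) / 5.495×10^-7 = 1.67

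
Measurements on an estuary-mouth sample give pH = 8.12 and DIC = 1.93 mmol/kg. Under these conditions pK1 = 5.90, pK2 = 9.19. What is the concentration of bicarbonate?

α₁ = 1 / (1 + [H⁺]/K1 + K2/[H⁺]) = 1 / (1 + 10^-2.22 + 10^-1.07)
   = 1 / (1 + 0.0060256 + 0.085114) = 1/1.0911 = 0.9165
[HCO3⁻] = α₁ × DIC = 0.9165 × 1.93 = 1.77 mmol/kg

[HCO3⁻] = 1.77 mmol/kg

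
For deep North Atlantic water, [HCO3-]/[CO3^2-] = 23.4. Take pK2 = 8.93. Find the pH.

pH = 7.56

From K2 = [H⁺][CO3^2-]/[HCO3-]:  pH = pK2 − log₁₀([HCO3-]/[CO3^2-])
log₁₀(23.4) = +1.369
pH = 8.93 − (+1.369) = 7.56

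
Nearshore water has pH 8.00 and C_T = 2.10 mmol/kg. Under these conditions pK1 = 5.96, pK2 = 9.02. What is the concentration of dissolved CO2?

[CO2*] = 17.3 μmol/kg

α₀ = 1 / (1 + K1/[H⁺] + K1K2/[H⁺]²) = 1 / (1 + 10^+2.04 + 10^+1.02)
   = 1 / (1 + 109.65 + 10.471) = 1/121.12 = 0.008256
[CO2*] = α₀ × DIC = 0.008256 × 2.10 = 0.0173 mmol/kg = 17.3 μmol/kg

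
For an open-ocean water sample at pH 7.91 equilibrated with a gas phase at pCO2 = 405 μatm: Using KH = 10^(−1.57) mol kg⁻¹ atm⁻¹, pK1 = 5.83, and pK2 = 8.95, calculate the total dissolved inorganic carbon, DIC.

[CO2*] = KH · pCO2 = 10^(−1.57) × 405×10^-6 = 1.090×10^-5 mol/kg
α₀ = 1/(1 + K1/[H⁺] + K1K2/[H⁺]²) = 1/(1 + 10^+2.08 + 10^+1.04) = 0.007565
DIC = [CO2*]/α₀ = 1.090×10^-5 / 0.007565 = 1.44 mmol/kg

DIC = 1.44 mmol/kg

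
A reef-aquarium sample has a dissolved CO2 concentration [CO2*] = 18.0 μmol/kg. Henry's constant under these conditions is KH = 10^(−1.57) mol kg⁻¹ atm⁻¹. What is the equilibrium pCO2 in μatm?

KH = 10^(−1.57) = 2.692×10^-2 mol kg⁻¹ atm⁻¹
pCO2 = [CO2*]/KH = 18.0×10^-6 / 2.692×10^-2 = 6.69×10^-4 atm = 669 μatm

pCO2 = 669 μatm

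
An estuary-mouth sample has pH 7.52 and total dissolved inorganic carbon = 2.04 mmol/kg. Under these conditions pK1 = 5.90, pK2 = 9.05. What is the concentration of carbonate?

[CO3²⁻] = 0.0571 mmol/kg

α₂ = 1 / (1 + [H⁺]/K2 + [H⁺]²/(K1K2)) = 1 / (1 + 10^+1.53 + 10^-0.09)
   = 1 / (1 + 33.884 + 0.81283) = 1/35.697 = 0.02801
[CO3²⁻] = α₂ × DIC = 0.02801 × 2.04 = 0.0571 mmol/kg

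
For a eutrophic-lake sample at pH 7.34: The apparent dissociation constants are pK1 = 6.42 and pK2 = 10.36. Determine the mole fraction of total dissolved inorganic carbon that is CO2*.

α₀ = 0.107

α₀ = 1 / (1 + K1/[H⁺] + K1K2/[H⁺]²) = 1 / (1 + 10^+0.92 + 10^-2.10)
   = 1 / (1 + 8.3176 + 0.0079433) = 1/9.3256 = 0.1072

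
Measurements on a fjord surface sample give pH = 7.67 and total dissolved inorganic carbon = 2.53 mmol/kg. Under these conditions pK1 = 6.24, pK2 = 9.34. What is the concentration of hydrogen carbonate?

α₁ = 1 / (1 + [H⁺]/K1 + K2/[H⁺]) = 1 / (1 + 10^-1.43 + 10^-1.67)
   = 1 / (1 + 0.037154 + 0.021380) = 1/1.0585 = 0.9447
[HCO3⁻] = α₁ × DIC = 0.9447 × 2.53 = 2.39 mmol/kg

[HCO3⁻] = 2.39 mmol/kg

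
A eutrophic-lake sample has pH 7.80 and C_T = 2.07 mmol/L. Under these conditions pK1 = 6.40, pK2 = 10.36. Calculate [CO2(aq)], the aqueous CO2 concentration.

[CO2*] = 0.0790 mmol/L

α₀ = 1 / (1 + K1/[H⁺] + K1K2/[H⁺]²) = 1 / (1 + 10^+1.40 + 10^-1.16)
   = 1 / (1 + 25.119 + 0.069183) = 1/26.188 = 0.03819
[CO2*] = α₀ × DIC = 0.03819 × 2.07 = 0.0790 mmol/L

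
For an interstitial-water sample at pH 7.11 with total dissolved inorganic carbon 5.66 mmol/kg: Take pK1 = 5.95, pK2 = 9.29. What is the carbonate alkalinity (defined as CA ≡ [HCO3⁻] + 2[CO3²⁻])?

CA = [HCO3⁻] + 2[CO3²⁻] = (α₁ + 2α₂)·DIC
At pH 7.11: [H⁺]/K1 = 10^-1.16 = 0.069183, K2/[H⁺] = 10^-2.18 = 0.0066069
α₁ = 1/(1 + 0.069183 + 0.0066069) = 1/1.0758 = 0.9295; α₂ = α₁·K2/[H⁺] = 0.006141
α₁ + 2α₂ = 0.9418
CA = 0.9418 × 5.66 = 5.33 mmol/kg

CA = 5.33 mmol/kg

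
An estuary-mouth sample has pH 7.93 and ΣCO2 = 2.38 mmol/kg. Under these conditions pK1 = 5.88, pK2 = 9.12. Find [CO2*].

α₀ = 1 / (1 + K1/[H⁺] + K1K2/[H⁺]²) = 1 / (1 + 10^+2.05 + 10^+0.86)
   = 1 / (1 + 112.20 + 7.2444) = 1/120.45 = 0.008302
[CO2*] = α₀ × DIC = 0.008302 × 2.38 = 0.0198 mmol/kg = 19.8 μmol/kg

[CO2*] = 19.8 μmol/kg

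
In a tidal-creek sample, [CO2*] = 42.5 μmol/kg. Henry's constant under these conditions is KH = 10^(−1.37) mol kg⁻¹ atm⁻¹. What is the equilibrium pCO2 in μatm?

pCO2 = 996 μatm

KH = 10^(−1.37) = 4.266×10^-2 mol kg⁻¹ atm⁻¹
pCO2 = [CO2*]/KH = 42.5×10^-6 / 4.266×10^-2 = 9.96×10^-4 atm = 996 μatm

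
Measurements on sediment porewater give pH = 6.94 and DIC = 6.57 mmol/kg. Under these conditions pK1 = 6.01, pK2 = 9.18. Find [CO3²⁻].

[CO3²⁻] = 0.0337 mmol/kg

α₂ = 1 / (1 + [H⁺]/K2 + [H⁺]²/(K1K2)) = 1 / (1 + 10^+2.24 + 10^+1.31)
   = 1 / (1 + 173.78 + 20.417) = 1/195.20 = 0.005123
[CO3²⁻] = α₂ × DIC = 0.005123 × 6.57 = 0.0337 mmol/kg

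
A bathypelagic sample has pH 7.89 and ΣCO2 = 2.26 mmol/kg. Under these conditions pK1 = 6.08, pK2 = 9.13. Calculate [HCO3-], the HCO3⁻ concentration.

[HCO3⁻] = 2.11 mmol/kg

α₁ = 1 / (1 + [H⁺]/K1 + K2/[H⁺]) = 1 / (1 + 10^-1.81 + 10^-1.24)
   = 1 / (1 + 0.015488 + 0.057544) = 1/1.0730 = 0.9319
[HCO3⁻] = α₁ × DIC = 0.9319 × 2.26 = 2.11 mmol/kg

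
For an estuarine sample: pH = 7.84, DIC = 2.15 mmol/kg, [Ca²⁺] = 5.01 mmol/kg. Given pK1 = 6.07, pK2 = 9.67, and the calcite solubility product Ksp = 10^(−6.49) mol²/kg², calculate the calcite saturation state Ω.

Ω = 0.477

α₂ = 1 / (1 + [H⁺]/K2 + [H⁺]²/(K1K2)) = 1 / (1 + 10^+1.83 + 10^+0.06)
   = 1 / (1 + 67.608 + 1.1482) = 1/69.756 = 0.01434
[CO3²⁻] = α₂ × DIC = 0.01434 × 2.15 = 0.03082 mmol/kg
Ksp = 10^(−6.49) = 3.236×10^-7
Ω = [Ca²⁺][CO3²⁻]/Ksp = (5.01×10^-3)(3.082×10^-5) / 3.236×10^-7 = 0.477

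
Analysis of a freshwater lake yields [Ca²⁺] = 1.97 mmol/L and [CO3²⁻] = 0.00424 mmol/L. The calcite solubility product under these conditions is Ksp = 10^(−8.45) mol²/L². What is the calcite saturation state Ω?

Ω = 2.35

Ksp = 10^(−8.45) = 3.548×10^-9
Ω = [Ca²⁺][CO3²⁻]/Ksp = (1.97×10^-3)(0.00424×10^-3) / 3.548×10^-9 = 2.35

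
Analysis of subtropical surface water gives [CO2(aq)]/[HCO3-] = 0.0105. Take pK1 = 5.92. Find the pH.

pH = 7.90

From K1 = [H⁺][HCO3-]/[CO2(aq)]:  pH = pK1 − log₁₀([CO2(aq)]/[HCO3-])
log₁₀(0.0105) = -1.979
pH = 5.92 − (-1.979) = 7.90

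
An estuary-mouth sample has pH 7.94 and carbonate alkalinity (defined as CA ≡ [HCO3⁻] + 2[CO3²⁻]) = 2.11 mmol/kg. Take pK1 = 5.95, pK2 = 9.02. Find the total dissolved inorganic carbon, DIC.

CA = [HCO3⁻] + 2[CO3²⁻] = (α₁ + 2α₂)·DIC
At pH 7.94: [H⁺]/K1 = 10^-1.99 = 0.010233, K2/[H⁺] = 10^-1.08 = 0.083176
α₁ = 1/(1 + 0.010233 + 0.083176) = 1/1.0934 = 0.9146; α₂ = α₁·K2/[H⁺] = 0.07607
α₁ + 2α₂ = 1.0667
DIC = CA / (α₁ + 2α₂) = 2.11 / 1.0667 = 1.98 mmol/kg

DIC = 1.98 mmol/kg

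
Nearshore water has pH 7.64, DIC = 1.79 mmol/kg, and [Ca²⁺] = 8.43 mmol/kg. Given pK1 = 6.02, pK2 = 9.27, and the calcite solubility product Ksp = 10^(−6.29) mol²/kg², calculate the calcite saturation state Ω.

α₂ = 1 / (1 + [H⁺]/K2 + [H⁺]²/(K1K2)) = 1 / (1 + 10^+1.63 + 10^+0.01)
   = 1 / (1 + 42.658 + 1.0233) = 1/44.681 = 0.02238
[CO3²⁻] = α₂ × DIC = 0.02238 × 1.79 = 0.04006 mmol/kg
Ksp = 10^(−6.29) = 5.129×10^-7
Ω = [Ca²⁺][CO3²⁻]/Ksp = (8.43×10^-3)(4.006×10^-5) / 5.129×10^-7 = 0.658

Ω = 0.658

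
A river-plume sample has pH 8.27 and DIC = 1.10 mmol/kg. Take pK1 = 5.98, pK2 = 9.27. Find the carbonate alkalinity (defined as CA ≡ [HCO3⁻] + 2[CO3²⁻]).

CA = [HCO3⁻] + 2[CO3²⁻] = (α₁ + 2α₂)·DIC
At pH 8.27: [H⁺]/K1 = 10^-2.29 = 0.0051286, K2/[H⁺] = 10^-1.00 = 0.10000
α₁ = 1/(1 + 0.0051286 + 0.10000) = 1/1.1051 = 0.9049; α₂ = α₁·K2/[H⁺] = 0.09049
α₁ + 2α₂ = 1.0858
CA = 1.0858 × 1.10 = 1.19 mmol/kg

CA = 1.19 mmol/kg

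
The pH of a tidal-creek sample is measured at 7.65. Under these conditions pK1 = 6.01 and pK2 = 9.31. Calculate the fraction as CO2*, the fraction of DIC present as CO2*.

α₀ = 1 / (1 + K1/[H⁺] + K1K2/[H⁺]²) = 1 / (1 + 10^+1.64 + 10^-0.02)
   = 1 / (1 + 43.652 + 0.95499) = 1/45.607 = 0.02193

α₀ = 0.0219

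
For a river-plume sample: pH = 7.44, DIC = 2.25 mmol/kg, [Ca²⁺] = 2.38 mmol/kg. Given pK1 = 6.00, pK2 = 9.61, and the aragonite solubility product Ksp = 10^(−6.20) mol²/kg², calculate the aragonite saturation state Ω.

Ω = 0.0550

α₂ = 1 / (1 + [H⁺]/K2 + [H⁺]²/(K1K2)) = 1 / (1 + 10^+2.17 + 10^+0.73)
   = 1 / (1 + 147.91 + 5.3703) = 1/154.28 = 0.006482
[CO3²⁻] = α₂ × DIC = 0.006482 × 2.25 = 0.01458 mmol/kg = 14.58 μmol/kg
Ksp = 10^(−6.20) = 6.310×10^-7
Ω = [Ca²⁺][CO3²⁻]/Ksp = (2.38×10^-3)(1.458×10^-5) / 6.310×10^-7 = 0.0550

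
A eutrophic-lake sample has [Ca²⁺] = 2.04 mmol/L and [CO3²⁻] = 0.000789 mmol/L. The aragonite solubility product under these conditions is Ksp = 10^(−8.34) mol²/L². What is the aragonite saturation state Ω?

Ksp = 10^(−8.34) = 4.571×10^-9
Ω = [Ca²⁺][CO3²⁻]/Ksp = (2.04×10^-3)(0.000789×10^-3) / 4.571×10^-9 = 0.352

Ω = 0.352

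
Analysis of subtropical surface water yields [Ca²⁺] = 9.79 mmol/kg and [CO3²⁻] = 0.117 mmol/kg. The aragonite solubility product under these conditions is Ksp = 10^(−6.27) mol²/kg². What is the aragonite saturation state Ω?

Ksp = 10^(−6.27) = 5.370×10^-7
Ω = [Ca²⁺][CO3²⁻]/Ksp = (9.79×10^-3)(0.117×10^-3) / 5.370×10^-7 = 2.13

Ω = 2.13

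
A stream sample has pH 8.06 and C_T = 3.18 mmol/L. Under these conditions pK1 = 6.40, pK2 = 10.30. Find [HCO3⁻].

[HCO3⁻] = 3.09 mmol/L

α₁ = 1 / (1 + [H⁺]/K1 + K2/[H⁺]) = 1 / (1 + 10^-1.66 + 10^-2.24)
   = 1 / (1 + 0.021878 + 0.0057544) = 1/1.0276 = 0.9731
[HCO3⁻] = α₁ × DIC = 0.9731 × 3.18 = 3.09 mmol/L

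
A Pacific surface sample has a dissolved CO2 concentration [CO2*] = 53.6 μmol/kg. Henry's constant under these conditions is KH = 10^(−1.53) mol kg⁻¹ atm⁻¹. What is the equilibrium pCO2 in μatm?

KH = 10^(−1.53) = 2.951×10^-2 mol kg⁻¹ atm⁻¹
pCO2 = [CO2*]/KH = 53.6×10^-6 / 2.951×10^-2 = 1.82×10^-3 atm = 1820 μatm

pCO2 = 1820 μatm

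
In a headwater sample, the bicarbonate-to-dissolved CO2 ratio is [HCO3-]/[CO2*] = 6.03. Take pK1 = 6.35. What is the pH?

pH = 7.13

From K1 = [H⁺][HCO3-]/[CO2*]:  pH = pK1 + log₁₀([HCO3-]/[CO2*])
log₁₀(6.03) = +0.780
pH = 6.35 + (+0.780) = 7.13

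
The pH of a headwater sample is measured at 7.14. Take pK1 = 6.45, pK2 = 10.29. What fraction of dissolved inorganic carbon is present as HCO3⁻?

α₁ = 0.830

α₁ = 1 / (1 + [H⁺]/K1 + K2/[H⁺]) = 1 / (1 + 10^-0.69 + 10^-3.15)
   = 1 / (1 + 0.20417 + 0.00070795) = 1/1.2049 = 0.8300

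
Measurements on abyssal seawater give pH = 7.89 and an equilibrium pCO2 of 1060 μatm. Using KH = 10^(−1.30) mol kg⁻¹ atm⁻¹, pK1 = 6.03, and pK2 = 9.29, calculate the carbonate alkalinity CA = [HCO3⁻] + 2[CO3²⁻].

CA = 4.16 mmol/kg

[CO2*] = KH · pCO2 = 10^(−1.30) × 1060×10^-6 = 5.313×10^-5 mol/kg
α₀ = 1/(1 + K1/[H⁺] + K1K2/[H⁺]²) = 1/(1 + 10^+1.86 + 10^+0.46) = 0.01310
DIC = [CO2*]/α₀ = 5.313×10^-5 / 0.01310 = 4.055 mmol/kg
CA = (α₁ + 2α₂)·DIC = (0.9491 + 2×0.03778) × 4.055 = 4.16 mmol/kg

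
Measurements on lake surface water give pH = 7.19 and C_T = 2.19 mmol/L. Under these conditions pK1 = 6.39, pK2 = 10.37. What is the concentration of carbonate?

α₂ = 1 / (1 + [H⁺]/K2 + [H⁺]²/(K1K2)) = 1 / (1 + 10^+3.18 + 10^+2.38)
   = 1 / (1 + 1513.6 + 239.88) = 1/1754.4 = 0.0005700
[CO3²⁻] = α₂ × DIC = 0.0005700 × 2.19 = 0.00125 mmol/L = 1.25 μmol/L

[CO3²⁻] = 1.25 μmol/L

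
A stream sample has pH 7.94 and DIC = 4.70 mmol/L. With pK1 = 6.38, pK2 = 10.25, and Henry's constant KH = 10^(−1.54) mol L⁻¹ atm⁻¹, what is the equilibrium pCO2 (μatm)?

α₀ = 1 / (1 + K1/[H⁺] + K1K2/[H⁺]²) = 1 / (1 + 10^+1.56 + 10^-0.75)
   = 1 / (1 + 36.308 + 0.17783) = 1/37.486 = 0.02668
[CO2*] = α₀ × DIC = 0.02668 × 4.70 = 0.1254 mmol/L
pCO2 = [CO2*]/KH = 1.254×10^-4 / 2.884×10^-2 = 4350 μatm

pCO2 = 4350 μatm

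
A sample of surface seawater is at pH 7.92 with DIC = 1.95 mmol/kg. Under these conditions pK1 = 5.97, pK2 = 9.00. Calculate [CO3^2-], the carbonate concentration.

[CO3²⁻] = 0.148 mmol/kg

α₂ = 1 / (1 + [H⁺]/K2 + [H⁺]²/(K1K2)) = 1 / (1 + 10^+1.08 + 10^-0.87)
   = 1 / (1 + 12.023 + 0.13490) = 1/13.158 = 0.07600
[CO3²⁻] = α₂ × DIC = 0.07600 × 1.95 = 0.148 mmol/kg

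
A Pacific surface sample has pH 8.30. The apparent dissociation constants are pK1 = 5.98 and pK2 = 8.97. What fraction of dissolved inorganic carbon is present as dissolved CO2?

α₀ = 1 / (1 + K1/[H⁺] + K1K2/[H⁺]²) = 1 / (1 + 10^+2.32 + 10^+1.65)
   = 1 / (1 + 208.93 + 44.668) = 1/254.60 = 0.003928

α₀ = 0.00393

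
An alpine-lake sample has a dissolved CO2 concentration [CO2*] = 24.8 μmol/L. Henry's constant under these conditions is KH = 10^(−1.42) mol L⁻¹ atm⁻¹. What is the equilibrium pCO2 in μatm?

pCO2 = 652 μatm

KH = 10^(−1.42) = 3.802×10^-2 mol L⁻¹ atm⁻¹
pCO2 = [CO2*]/KH = 24.8×10^-6 / 3.802×10^-2 = 6.52×10^-4 atm = 652 μatm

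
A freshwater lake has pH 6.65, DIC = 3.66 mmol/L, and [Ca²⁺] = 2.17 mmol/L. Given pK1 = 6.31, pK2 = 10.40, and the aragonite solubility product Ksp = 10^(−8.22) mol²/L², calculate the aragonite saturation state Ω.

α₂ = 1 / (1 + [H⁺]/K2 + [H⁺]²/(K1K2)) = 1 / (1 + 10^+3.75 + 10^+3.41)
   = 1 / (1 + 5623.4 + 2570.4) = 1/8194.8 = 0.0001220
[CO3²⁻] = α₂ × DIC = 0.0001220 × 3.66 = 0.0004466 mmol/L = 0.4466 μmol/L
Ksp = 10^(−8.22) = 6.026×10^-9
Ω = [Ca²⁺][CO3²⁻]/Ksp = (2.17×10^-3)(4.466×10^-7) / 6.026×10^-9 = 0.161

Ω = 0.161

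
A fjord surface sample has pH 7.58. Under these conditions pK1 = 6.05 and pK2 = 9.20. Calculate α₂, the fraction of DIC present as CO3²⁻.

α₂ = 0.0228

α₂ = 1 / (1 + [H⁺]/K2 + [H⁺]²/(K1K2)) = 1 / (1 + 10^+1.62 + 10^+0.09)
   = 1 / (1 + 41.687 + 1.2303) = 1/43.917 = 0.02277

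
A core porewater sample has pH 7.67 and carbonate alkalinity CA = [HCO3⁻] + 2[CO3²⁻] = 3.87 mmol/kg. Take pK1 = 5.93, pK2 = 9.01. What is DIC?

CA = [HCO3⁻] + 2[CO3²⁻] = (α₁ + 2α₂)·DIC
At pH 7.67: [H⁺]/K1 = 10^-1.74 = 0.018197, K2/[H⁺] = 10^-1.34 = 0.045709
α₁ = 1/(1 + 0.018197 + 0.045709) = 1/1.0639 = 0.9399; α₂ = α₁·K2/[H⁺] = 0.04296
α₁ + 2α₂ = 1.0259
DIC = CA / (α₁ + 2α₂) = 3.87 / 1.0259 = 3.77 mmol/kg

DIC = 3.77 mmol/kg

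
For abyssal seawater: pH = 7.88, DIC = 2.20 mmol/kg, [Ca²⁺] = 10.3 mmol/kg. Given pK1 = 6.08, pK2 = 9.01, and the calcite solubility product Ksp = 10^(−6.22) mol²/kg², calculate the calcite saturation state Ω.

Ω = 2.56

α₂ = 1 / (1 + [H⁺]/K2 + [H⁺]²/(K1K2)) = 1 / (1 + 10^+1.13 + 10^-0.67)
   = 1 / (1 + 13.490 + 0.21380) = 1/14.703 = 0.06801
[CO3²⁻] = α₂ × DIC = 0.06801 × 2.20 = 0.1496 mmol/kg
Ksp = 10^(−6.22) = 6.026×10^-7
Ω = [Ca²⁺][CO3²⁻]/Ksp = (10.3×10^-3)(1.496×10^-4) / 6.026×10^-7 = 2.56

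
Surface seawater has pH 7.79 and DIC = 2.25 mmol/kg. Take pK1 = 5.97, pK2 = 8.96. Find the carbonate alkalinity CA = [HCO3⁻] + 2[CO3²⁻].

CA = [HCO3⁻] + 2[CO3²⁻] = (α₁ + 2α₂)·DIC
At pH 7.79: [H⁺]/K1 = 10^-1.82 = 0.015136, K2/[H⁺] = 10^-1.17 = 0.067608
α₁ = 1/(1 + 0.015136 + 0.067608) = 1/1.0827 = 0.9236; α₂ = α₁·K2/[H⁺] = 0.06244
α₁ + 2α₂ = 1.0485
CA = 1.0485 × 2.25 = 2.36 mmol/kg

CA = 2.36 mmol/kg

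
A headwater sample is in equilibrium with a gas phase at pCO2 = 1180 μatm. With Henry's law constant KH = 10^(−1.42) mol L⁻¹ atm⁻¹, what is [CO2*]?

KH = 10^(−1.42) = 3.802×10^-2 mol L⁻¹ atm⁻¹
[CO2*] = KH · pCO2 = 3.802×10^-2 × 1180×10^-6 atm = 4.49×10^-5 mol/L

[CO2*] = 44.9 μmol/L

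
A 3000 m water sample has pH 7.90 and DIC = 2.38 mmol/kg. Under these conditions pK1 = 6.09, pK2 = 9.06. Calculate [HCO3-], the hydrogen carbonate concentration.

α₁ = 1 / (1 + [H⁺]/K1 + K2/[H⁺]) = 1 / (1 + 10^-1.81 + 10^-1.16)
   = 1 / (1 + 0.015488 + 0.069183) = 1/1.0847 = 0.9219
[HCO3⁻] = α₁ × DIC = 0.9219 × 2.38 = 2.19 mmol/kg

[HCO3⁻] = 2.19 mmol/kg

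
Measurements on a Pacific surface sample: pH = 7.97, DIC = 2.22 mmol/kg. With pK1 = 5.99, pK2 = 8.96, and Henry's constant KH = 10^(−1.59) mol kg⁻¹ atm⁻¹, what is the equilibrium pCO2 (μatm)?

α₀ = 1 / (1 + K1/[H⁺] + K1K2/[H⁺]²) = 1 / (1 + 10^+1.98 + 10^+0.99)
   = 1 / (1 + 95.499 + 9.7724) = 1/106.27 = 0.009410
[CO2*] = α₀ × DIC = 0.009410 × 2.22 = 0.02089 mmol/kg
pCO2 = [CO2*]/KH = 2.089×10^-5 / 2.570×10^-2 = 813 μatm

pCO2 = 813 μatm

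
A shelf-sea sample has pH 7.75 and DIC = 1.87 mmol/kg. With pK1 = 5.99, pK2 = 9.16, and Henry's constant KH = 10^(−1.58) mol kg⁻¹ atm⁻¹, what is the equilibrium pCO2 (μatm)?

α₀ = 1 / (1 + K1/[H⁺] + K1K2/[H⁺]²) = 1 / (1 + 10^+1.76 + 10^+0.35)
   = 1 / (1 + 57.544 + 2.2387) = 1/60.783 = 0.01645
[CO2*] = α₀ × DIC = 0.01645 × 1.87 = 0.03077 mmol/kg
pCO2 = [CO2*]/KH = 3.077×10^-5 / 2.630×10^-2 = 1170 μatm

pCO2 = 1170 μatm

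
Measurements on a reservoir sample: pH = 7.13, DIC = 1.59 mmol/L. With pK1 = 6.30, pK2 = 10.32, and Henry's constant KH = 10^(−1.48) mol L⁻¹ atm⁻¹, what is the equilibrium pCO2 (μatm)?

α₀ = 1 / (1 + K1/[H⁺] + K1K2/[H⁺]²) = 1 / (1 + 10^+0.83 + 10^-2.36)
   = 1 / (1 + 6.7608 + 0.0043652) = 1/7.7652 = 0.1288
[CO2*] = α₀ × DIC = 0.1288 × 1.59 = 0.2048 mmol/L
pCO2 = [CO2*]/KH = 2.048×10^-4 / 3.311×10^-2 = 6180 μatm

pCO2 = 6180 μatm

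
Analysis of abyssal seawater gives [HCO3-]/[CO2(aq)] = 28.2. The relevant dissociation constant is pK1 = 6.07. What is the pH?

From K1 = [H⁺][HCO3-]/[CO2(aq)]:  pH = pK1 + log₁₀([HCO3-]/[CO2(aq)])
log₁₀(28.2) = +1.450
pH = 6.07 + (+1.450) = 7.52

pH = 7.52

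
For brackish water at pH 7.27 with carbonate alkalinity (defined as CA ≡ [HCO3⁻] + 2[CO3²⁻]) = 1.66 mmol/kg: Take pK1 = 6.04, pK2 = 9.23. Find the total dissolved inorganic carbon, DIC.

DIC = 1.74 mmol/kg

CA = [HCO3⁻] + 2[CO3²⁻] = (α₁ + 2α₂)·DIC
At pH 7.27: [H⁺]/K1 = 10^-1.23 = 0.058884, K2/[H⁺] = 10^-1.96 = 0.010965
α₁ = 1/(1 + 0.058884 + 0.010965) = 1/1.0698 = 0.9347; α₂ = α₁·K2/[H⁺] = 0.01025
α₁ + 2α₂ = 0.9552
DIC = CA / (α₁ + 2α₂) = 1.66 / 0.9552 = 1.74 mmol/kg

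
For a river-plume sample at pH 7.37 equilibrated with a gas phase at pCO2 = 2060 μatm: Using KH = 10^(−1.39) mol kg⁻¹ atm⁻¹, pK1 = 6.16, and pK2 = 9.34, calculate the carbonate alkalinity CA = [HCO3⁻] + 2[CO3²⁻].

CA = 1.39 mmol/kg

[CO2*] = KH · pCO2 = 10^(−1.39) × 2060×10^-6 = 8.392×10^-5 mol/kg
α₀ = 1/(1 + K1/[H⁺] + K1K2/[H⁺]²) = 1/(1 + 10^+1.21 + 10^-0.76) = 0.05750
DIC = [CO2*]/α₀ = 8.392×10^-5 / 0.05750 = 1.460 mmol/kg
CA = (α₁ + 2α₂)·DIC = (0.9325 + 2×0.009992) × 1.460 = 1.39 mmol/kg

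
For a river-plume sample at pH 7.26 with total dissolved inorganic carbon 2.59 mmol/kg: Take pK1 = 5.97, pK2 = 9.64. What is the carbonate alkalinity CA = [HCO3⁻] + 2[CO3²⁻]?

CA = 2.47 mmol/kg

CA = [HCO3⁻] + 2[CO3²⁻] = (α₁ + 2α₂)·DIC
At pH 7.26: [H⁺]/K1 = 10^-1.29 = 0.051286, K2/[H⁺] = 10^-2.38 = 0.0041687
α₁ = 1/(1 + 0.051286 + 0.0041687) = 1/1.0555 = 0.9475; α₂ = α₁·K2/[H⁺] = 0.003950
α₁ + 2α₂ = 0.9554
CA = 0.9554 × 2.59 = 2.47 mmol/kg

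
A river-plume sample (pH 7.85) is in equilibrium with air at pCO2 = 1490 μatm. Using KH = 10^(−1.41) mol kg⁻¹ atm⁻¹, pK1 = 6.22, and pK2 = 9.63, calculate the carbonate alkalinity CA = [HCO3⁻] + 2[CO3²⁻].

[CO2*] = KH · pCO2 = 10^(−1.41) × 1490×10^-6 = 5.797×10^-5 mol/kg
α₀ = 1/(1 + K1/[H⁺] + K1K2/[H⁺]²) = 1/(1 + 10^+1.63 + 10^-0.15) = 0.02254
DIC = [CO2*]/α₀ = 5.797×10^-5 / 0.02254 = 2.572 mmol/kg
CA = (α₁ + 2α₂)·DIC = (0.9615 + 2×0.01596) × 2.572 = 2.55 mmol/kg

CA = 2.55 mmol/kg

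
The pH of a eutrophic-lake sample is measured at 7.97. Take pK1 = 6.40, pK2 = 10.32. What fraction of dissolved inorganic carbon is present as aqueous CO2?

α₀ = 0.0261

α₀ = 1 / (1 + K1/[H⁺] + K1K2/[H⁺]²) = 1 / (1 + 10^+1.57 + 10^-0.78)
   = 1 / (1 + 37.154 + 0.16596) = 1/38.319 = 0.02610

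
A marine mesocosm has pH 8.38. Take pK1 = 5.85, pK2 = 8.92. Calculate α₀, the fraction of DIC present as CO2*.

α₀ = 1 / (1 + K1/[H⁺] + K1K2/[H⁺]²) = 1 / (1 + 10^+2.53 + 10^+1.99)
   = 1 / (1 + 338.84 + 97.724) = 1/437.57 = 0.002285

α₀ = 0.00229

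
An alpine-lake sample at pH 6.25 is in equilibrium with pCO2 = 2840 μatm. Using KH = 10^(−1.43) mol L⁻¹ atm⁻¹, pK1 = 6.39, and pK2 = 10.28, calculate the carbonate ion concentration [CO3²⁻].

[CO2*] = KH · pCO2 = 10^(−1.43) × 2840×10^-6 = 1.055×10^-4 mol/L
α₀ = 1/(1 + K1/[H⁺] + K1K2/[H⁺]²) = 1/(1 + 10^-0.14 + 10^-4.17) = 0.5799
DIC = [CO2*]/α₀ = 1.055×10^-4 / 0.5799 = 0.1820 mmol/L
[CO3²⁻] = α₂·DIC; α₂ = 3.920×10^-5, so [CO3²⁻] = 3.920×10^-5 × 0.1820 = 7.13×10^-6 mmol/L = 0.00713 μmol/L

[CO3²⁻] = 0.00713 μmol/L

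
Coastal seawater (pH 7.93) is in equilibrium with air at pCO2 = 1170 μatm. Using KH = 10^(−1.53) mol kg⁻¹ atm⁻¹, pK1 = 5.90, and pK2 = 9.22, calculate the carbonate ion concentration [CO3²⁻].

[CO3²⁻] = 0.190 mmol/kg

[CO2*] = KH · pCO2 = 10^(−1.53) × 1170×10^-6 = 3.453×10^-5 mol/kg
α₀ = 1/(1 + K1/[H⁺] + K1K2/[H⁺]²) = 1/(1 + 10^+2.03 + 10^+0.74) = 0.008799
DIC = [CO2*]/α₀ = 3.453×10^-5 / 0.008799 = 3.924 mmol/kg
[CO3²⁻] = α₂·DIC; α₂ = 0.04835, so [CO3²⁻] = 0.04835 × 3.924 = 0.190 mmol/kg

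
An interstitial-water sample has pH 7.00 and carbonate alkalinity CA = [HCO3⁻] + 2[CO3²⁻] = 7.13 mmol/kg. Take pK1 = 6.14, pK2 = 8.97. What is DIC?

CA = [HCO3⁻] + 2[CO3²⁻] = (α₁ + 2α₂)·DIC
At pH 7.00: [H⁺]/K1 = 10^-0.86 = 0.13804, K2/[H⁺] = 10^-1.97 = 0.010715
α₁ = 1/(1 + 0.13804 + 0.010715) = 1/1.1488 = 0.8705; α₂ = α₁·K2/[H⁺] = 0.009328
α₁ + 2α₂ = 0.8892
DIC = CA / (α₁ + 2α₂) = 7.13 / 0.8892 = 8.02 mmol/kg

DIC = 8.02 mmol/kg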